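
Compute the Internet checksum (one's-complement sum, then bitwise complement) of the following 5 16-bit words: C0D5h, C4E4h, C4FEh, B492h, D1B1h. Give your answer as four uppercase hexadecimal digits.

One's-complement addition (fold any carry out of bit 15 back into bit 0):
  0xC0D5 + 0xC4E4 = 0x185B9 → wrap carry → 0x85BA
  0x85BA + 0xC4FE = 0x14AB8 → wrap carry → 0x4AB9
  0x4AB9 + 0xB492 = 0x0FF4B
  0xFF4B + 0xD1B1 = 0x1D0FC → wrap carry → 0xD0FD
One's-complement sum = 0xD0FD.
Checksum = ~0xD0FD & 0xFFFF = 0x2F02.

2F02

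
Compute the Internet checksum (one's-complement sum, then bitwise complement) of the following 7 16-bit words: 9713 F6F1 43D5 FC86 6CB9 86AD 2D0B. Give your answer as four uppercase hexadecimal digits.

112C

One's-complement addition (fold any carry out of bit 15 back into bit 0):
  0x9713 + 0xF6F1 = 0x18E04 → wrap carry → 0x8E05
  0x8E05 + 0x43D5 = 0x0D1DA
  0xD1DA + 0xFC86 = 0x1CE60 → wrap carry → 0xCE61
  0xCE61 + 0x6CB9 = 0x13B1A → wrap carry → 0x3B1B
  0x3B1B + 0x86AD = 0x0C1C8
  0xC1C8 + 0x2D0B = 0x0EED3
One's-complement sum = 0xEED3.
Checksum = ~0xEED3 & 0xFFFF = 0x112C.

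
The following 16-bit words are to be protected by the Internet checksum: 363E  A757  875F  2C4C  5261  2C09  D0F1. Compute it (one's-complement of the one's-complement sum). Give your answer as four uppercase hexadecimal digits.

One's-complement addition (fold any carry out of bit 15 back into bit 0):
  0x363E + 0xA757 = 0x0DD95
  0xDD95 + 0x875F = 0x164F4 → wrap carry → 0x64F5
  0x64F5 + 0x2C4C = 0x09141
  0x9141 + 0x5261 = 0x0E3A2
  0xE3A2 + 0x2C09 = 0x10FAB → wrap carry → 0x0FAC
  0x0FAC + 0xD0F1 = 0x0E09D
One's-complement sum = 0xE09D.
Checksum = ~0xE09D & 0xFFFF = 0x1F62.

1F62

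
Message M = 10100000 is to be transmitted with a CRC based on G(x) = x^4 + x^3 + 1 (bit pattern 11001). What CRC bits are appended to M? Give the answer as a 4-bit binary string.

Append 4 zeros: 101000000000. Divide by 11001 (XOR where the leading bit is 1):
  pos 0: 10100 XOR 11001 = 01101
  pos 1: 11010 XOR 11001 = 00011
  pos 4: 11000 XOR 11001 = 00001
Remainder (last 4 bits) = 1000. This is the CRC / FCS.

1000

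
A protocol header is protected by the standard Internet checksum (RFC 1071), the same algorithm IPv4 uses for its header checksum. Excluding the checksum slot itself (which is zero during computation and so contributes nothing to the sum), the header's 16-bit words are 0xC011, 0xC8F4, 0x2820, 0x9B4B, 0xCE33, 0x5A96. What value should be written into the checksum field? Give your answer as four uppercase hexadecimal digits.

One's-complement addition (fold any carry out of bit 15 back into bit 0):
  0xC011 + 0xC8F4 = 0x18905 → wrap carry → 0x8906
  0x8906 + 0x2820 = 0x0B126
  0xB126 + 0x9B4B = 0x14C71 → wrap carry → 0x4C72
  0x4C72 + 0xCE33 = 0x11AA5 → wrap carry → 0x1AA6
  0x1AA6 + 0x5A96 = 0x0753C
One's-complement sum = 0x753C.
Checksum = ~0x753C & 0xFFFF = 0x8AC3.

8AC3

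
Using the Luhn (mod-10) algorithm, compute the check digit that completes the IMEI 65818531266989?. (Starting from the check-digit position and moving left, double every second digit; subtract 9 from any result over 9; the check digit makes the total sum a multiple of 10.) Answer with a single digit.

Partial digits right→left: 9 8 9 6 6 2 1 3 5 8 1 8 5 6
Double every second digit counting from the check-digit position (so the 1st, 3rd, 5th, ... of the partial from the right).
  doubled (with −9 where >9): 9 9 3 2 1 2 1 → sum 27
  kept as-is: 8 6 2 3 8 8 6 → sum 41
Total = 27 + 41 = 68.
Check digit = (10 − (68 mod 10)) mod 10 = 2.

2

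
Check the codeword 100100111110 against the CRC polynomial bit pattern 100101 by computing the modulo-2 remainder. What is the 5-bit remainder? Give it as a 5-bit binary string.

Modulo-2 division of 100100111110 by 100101:
  pos 0: 100100 XOR 100101 = 000001
  pos 5: 111111 XOR 100101 = 011010
  pos 6: 110100 XOR 100101 = 010001
Remainder = 10001 (nonzero — an error is detected).

10001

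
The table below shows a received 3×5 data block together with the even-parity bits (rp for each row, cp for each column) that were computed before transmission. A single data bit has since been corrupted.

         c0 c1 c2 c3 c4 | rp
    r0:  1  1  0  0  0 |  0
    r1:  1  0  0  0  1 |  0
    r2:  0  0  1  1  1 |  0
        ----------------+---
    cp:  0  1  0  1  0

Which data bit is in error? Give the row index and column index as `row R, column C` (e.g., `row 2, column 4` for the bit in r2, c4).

Recompute each row's even parity and compare to rp:
  r0: data parity 0, sent rp 0 → ok
  r1: data parity 0, sent rp 0 → ok
  r2: data parity 1, sent rp 0 → mismatch
Recompute each column's even parity and compare to cp:
  c0: data parity 0, sent cp 0 → ok
  c1: data parity 1, sent cp 1 → ok
  c2: data parity 1, sent cp 0 → mismatch
  c3: data parity 1, sent cp 1 → ok
  c4: data parity 0, sent cp 0 → ok
Exactly one row (r2) and one column (c2) fail → the flipped bit is at their intersection.

row 2, column 2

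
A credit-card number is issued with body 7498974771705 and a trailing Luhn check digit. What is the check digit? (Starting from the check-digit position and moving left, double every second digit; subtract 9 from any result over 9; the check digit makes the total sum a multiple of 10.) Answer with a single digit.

Partial digits right→left: 5 0 7 1 7 7 4 7 9 8 9 4 7
Double every second digit counting from the check-digit position (so the 1st, 3rd, 5th, ... of the partial from the right).
  doubled (with −9 where >9): 1 5 5 8 9 9 5 → sum 42
  kept as-is: 0 1 7 7 8 4 → sum 27
Total = 42 + 27 = 69.
Check digit = (10 − (69 mod 10)) mod 10 = 1.

1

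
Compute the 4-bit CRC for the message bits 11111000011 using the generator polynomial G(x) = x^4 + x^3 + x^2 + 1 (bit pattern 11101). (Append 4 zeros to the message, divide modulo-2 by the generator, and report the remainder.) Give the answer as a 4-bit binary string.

Append 4 zeros: 111110000110000. Divide by 11101 (XOR where the leading bit is 1):
  pos 0: 11111 XOR 11101 = 00010
  pos 3: 10000 XOR 11101 = 01101
  pos 4: 11010 XOR 11101 = 00111
  pos 6: 11111 XOR 11101 = 00010
  pos 9: 10000 XOR 11101 = 01101
  pos 10: 11010 XOR 11101 = 00111
Remainder (last 4 bits) = 0111. This is the CRC / FCS.

0111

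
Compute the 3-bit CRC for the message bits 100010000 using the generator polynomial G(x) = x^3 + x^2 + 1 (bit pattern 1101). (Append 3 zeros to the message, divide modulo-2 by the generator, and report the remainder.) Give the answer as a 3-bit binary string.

110

Append 3 zeros: 100010000000. Divide by 1101 (XOR where the leading bit is 1):
  pos 0: 1000 XOR 1101 = 0101
  pos 1: 1011 XOR 1101 = 0110
  pos 2: 1100 XOR 1101 = 0001
  pos 5: 1000 XOR 1101 = 0101
  pos 6: 1010 XOR 1101 = 0111
  pos 7: 1110 XOR 1101 = 0011
Remainder (last 3 bits) = 110. This is the CRC / FCS.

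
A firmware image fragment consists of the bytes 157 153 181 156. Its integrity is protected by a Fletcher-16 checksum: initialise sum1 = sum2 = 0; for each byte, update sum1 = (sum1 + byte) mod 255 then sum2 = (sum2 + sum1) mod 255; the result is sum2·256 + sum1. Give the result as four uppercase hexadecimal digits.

Running sums (mod 255):
  after byte 0 (157): sum1=157, sum2=157
  after byte 1 (153): sum1=55, sum2=212
  after byte 2 (181): sum1=236, sum2=193
  after byte 3 (156): sum1=137, sum2=75
Checksum = sum2·256 + sum1 = 75·256 + 137 = 19337 = 0x4B89.

4B89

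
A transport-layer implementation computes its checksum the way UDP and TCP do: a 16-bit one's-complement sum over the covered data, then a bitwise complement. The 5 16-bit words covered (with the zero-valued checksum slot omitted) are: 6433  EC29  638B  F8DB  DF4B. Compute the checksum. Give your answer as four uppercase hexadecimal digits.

One's-complement addition (fold any carry out of bit 15 back into bit 0):
  0x6433 + 0xEC29 = 0x1505C → wrap carry → 0x505D
  0x505D + 0x638B = 0x0B3E8
  0xB3E8 + 0xF8DB = 0x1ACC3 → wrap carry → 0xACC4
  0xACC4 + 0xDF4B = 0x18C0F → wrap carry → 0x8C10
One's-complement sum = 0x8C10.
Checksum = ~0x8C10 & 0xFFFF = 0x73EF.

73EF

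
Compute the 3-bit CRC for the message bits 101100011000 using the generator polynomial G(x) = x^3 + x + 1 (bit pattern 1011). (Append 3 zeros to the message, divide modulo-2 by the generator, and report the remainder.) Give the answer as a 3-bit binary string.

Append 3 zeros: 101100011000000. Divide by 1011 (XOR where the leading bit is 1):
  pos 0: 1011 XOR 1011 = 0000
  pos 7: 1100 XOR 1011 = 0111
  pos 8: 1110 XOR 1011 = 0101
  pos 9: 1010 XOR 1011 = 0001
Remainder (last 3 bits) = 100. This is the CRC / FCS.

100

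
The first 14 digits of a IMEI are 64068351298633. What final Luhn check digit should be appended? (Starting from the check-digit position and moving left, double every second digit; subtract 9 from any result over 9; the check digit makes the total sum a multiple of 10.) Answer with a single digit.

Partial digits right→left: 3 3 6 8 9 2 1 5 3 8 6 0 4 6
Double every second digit counting from the check-digit position (so the 1st, 3rd, 5th, ... of the partial from the right).
  doubled (with −9 where >9): 6 3 9 2 6 3 8 → sum 37
  kept as-is: 3 8 2 5 8 0 6 → sum 32
Total = 37 + 32 = 69.
Check digit = (10 − (69 mod 10)) mod 10 = 1.

1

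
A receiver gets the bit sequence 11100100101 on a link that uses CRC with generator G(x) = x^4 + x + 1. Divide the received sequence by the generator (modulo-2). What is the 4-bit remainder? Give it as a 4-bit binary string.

Modulo-2 division of 11100100101 by 10011:
  pos 0: 11100 XOR 10011 = 01111
  pos 1: 11111 XOR 10011 = 01100
  pos 2: 11000 XOR 10011 = 01011
  pos 3: 10110 XOR 10011 = 00101
  pos 5: 10110 XOR 10011 = 00101
Remainder = 1011 (nonzero — an error is detected).

1011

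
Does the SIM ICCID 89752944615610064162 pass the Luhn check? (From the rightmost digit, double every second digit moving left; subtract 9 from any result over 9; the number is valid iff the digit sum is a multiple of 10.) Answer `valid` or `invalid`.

From the right, keep odd positions and double even positions (subtract 9 from any doubled value over 9):
  doubled (positions 2,4,...): 3 8 0 2 1 3 8 4 5 7 → sum 41
  kept (positions 1,3,...): 2 1 6 0 6 1 4 9 5 9 → sum 43
Total = 84.
84 mod 10 = 4, so the number is invalid.

invalid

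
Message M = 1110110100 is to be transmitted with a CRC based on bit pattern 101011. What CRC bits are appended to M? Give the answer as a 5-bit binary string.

Append 5 zeros: 111011010000000. Divide by 101011 (XOR where the leading bit is 1):
  pos 0: 111011 XOR 101011 = 010000
  pos 1: 100000 XOR 101011 = 001011
  pos 3: 101110 XOR 101011 = 000101
  pos 6: 101000 XOR 101011 = 000011
Remainder (last 5 bits) = 11000. This is the CRC / FCS.

11000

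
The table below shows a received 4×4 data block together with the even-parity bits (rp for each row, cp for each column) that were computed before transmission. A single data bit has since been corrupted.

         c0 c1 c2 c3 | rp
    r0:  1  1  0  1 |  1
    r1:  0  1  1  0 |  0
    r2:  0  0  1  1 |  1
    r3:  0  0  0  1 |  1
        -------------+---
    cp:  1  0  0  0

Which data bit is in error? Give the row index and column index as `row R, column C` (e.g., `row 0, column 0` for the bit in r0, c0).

Recompute each row's even parity and compare to rp:
  r0: data parity 1, sent rp 1 → ok
  r1: data parity 0, sent rp 0 → ok
  r2: data parity 0, sent rp 1 → mismatch
  r3: data parity 1, sent rp 1 → ok
Recompute each column's even parity and compare to cp:
  c0: data parity 1, sent cp 1 → ok
  c1: data parity 0, sent cp 0 → ok
  c2: data parity 0, sent cp 0 → ok
  c3: data parity 1, sent cp 0 → mismatch
Exactly one row (r2) and one column (c3) fail → the flipped bit is at their intersection.

row 2, column 3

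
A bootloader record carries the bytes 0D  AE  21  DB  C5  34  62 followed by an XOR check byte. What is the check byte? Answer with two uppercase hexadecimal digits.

XOR the bytes together:
  start with 0x0D
  0x0D ⊕ 0xAE = 0xA3
  0xA3 ⊕ 0x21 = 0x82
  0x82 ⊕ 0xDB = 0x59
  0x59 ⊕ 0xC5 = 0x9C
  0x9C ⊕ 0x34 = 0xA8
  0xA8 ⊕ 0x62 = 0xCA

CA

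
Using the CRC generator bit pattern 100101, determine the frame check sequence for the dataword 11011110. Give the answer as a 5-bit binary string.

Append 5 zeros: 1101111000000. Divide by 100101 (XOR where the leading bit is 1):
  pos 0: 110111 XOR 100101 = 010010
  pos 1: 100101 XOR 100101 = 000000
Remainder (last 5 bits) = 00000. This is the CRC / FCS.

00000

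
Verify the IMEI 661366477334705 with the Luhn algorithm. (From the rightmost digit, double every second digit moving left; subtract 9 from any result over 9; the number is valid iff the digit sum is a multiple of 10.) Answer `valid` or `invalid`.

valid

From the right, keep odd positions and double even positions (subtract 9 from any doubled value over 9):
  doubled (positions 2,4,...): 0 8 6 5 3 6 3 → sum 31
  kept (positions 1,3,...): 5 7 3 7 4 6 1 6 → sum 39
Total = 70.
70 mod 10 = 0, so the number is valid.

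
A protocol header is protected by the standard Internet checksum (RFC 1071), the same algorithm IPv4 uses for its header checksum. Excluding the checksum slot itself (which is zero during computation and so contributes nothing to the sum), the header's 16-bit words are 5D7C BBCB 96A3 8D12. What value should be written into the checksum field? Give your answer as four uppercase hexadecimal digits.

One's-complement addition (fold any carry out of bit 15 back into bit 0):
  0x5D7C + 0xBBCB = 0x11947 → wrap carry → 0x1948
  0x1948 + 0x96A3 = 0x0AFEB
  0xAFEB + 0x8D12 = 0x13CFD → wrap carry → 0x3CFE
One's-complement sum = 0x3CFE.
Checksum = ~0x3CFE & 0xFFFF = 0xC301.

C301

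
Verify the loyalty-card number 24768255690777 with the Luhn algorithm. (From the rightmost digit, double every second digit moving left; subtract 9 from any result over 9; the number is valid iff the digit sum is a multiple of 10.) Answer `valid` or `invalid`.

invalid

From the right, keep odd positions and double even positions (subtract 9 from any doubled value over 9):
  doubled (positions 2,4,...): 5 0 3 1 7 5 4 → sum 25
  kept (positions 1,3,...): 7 7 9 5 2 6 4 → sum 40
Total = 65.
65 mod 10 = 5, so the number is invalid.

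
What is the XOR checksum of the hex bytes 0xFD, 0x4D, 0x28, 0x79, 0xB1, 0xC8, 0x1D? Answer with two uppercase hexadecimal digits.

85

XOR the bytes together:
  start with 0xFD
  0xFD ⊕ 0x4D = 0xB0
  0xB0 ⊕ 0x28 = 0x98
  0x98 ⊕ 0x79 = 0xE1
  0xE1 ⊕ 0xB1 = 0x50
  0x50 ⊕ 0xC8 = 0x98
  0x98 ⊕ 0x1D = 0x85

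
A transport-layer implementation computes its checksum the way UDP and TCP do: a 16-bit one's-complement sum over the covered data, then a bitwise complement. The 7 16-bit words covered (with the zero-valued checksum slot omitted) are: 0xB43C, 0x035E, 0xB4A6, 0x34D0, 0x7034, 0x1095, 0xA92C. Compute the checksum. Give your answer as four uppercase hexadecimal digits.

One's-complement addition (fold any carry out of bit 15 back into bit 0):
  0xB43C + 0x035E = 0x0B79A
  0xB79A + 0xB4A6 = 0x16C40 → wrap carry → 0x6C41
  0x6C41 + 0x34D0 = 0x0A111
  0xA111 + 0x7034 = 0x11145 → wrap carry → 0x1146
  0x1146 + 0x1095 = 0x021DB
  0x21DB + 0xA92C = 0x0CB07
One's-complement sum = 0xCB07.
Checksum = ~0xCB07 & 0xFFFF = 0x34F8.

34F8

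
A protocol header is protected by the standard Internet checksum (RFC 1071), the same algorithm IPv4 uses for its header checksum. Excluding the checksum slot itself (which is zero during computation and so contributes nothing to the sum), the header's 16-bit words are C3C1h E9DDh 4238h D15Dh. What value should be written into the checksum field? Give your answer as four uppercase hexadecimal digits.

One's-complement addition (fold any carry out of bit 15 back into bit 0):
  0xC3C1 + 0xE9DD = 0x1AD9E → wrap carry → 0xAD9F
  0xAD9F + 0x4238 = 0x0EFD7
  0xEFD7 + 0xD15D = 0x1C134 → wrap carry → 0xC135
One's-complement sum = 0xC135.
Checksum = ~0xC135 & 0xFFFF = 0x3ECA.

3ECA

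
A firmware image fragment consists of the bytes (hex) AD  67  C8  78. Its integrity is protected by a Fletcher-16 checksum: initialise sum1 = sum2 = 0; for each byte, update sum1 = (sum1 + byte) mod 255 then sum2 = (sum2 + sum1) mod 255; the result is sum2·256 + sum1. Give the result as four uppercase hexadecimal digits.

F656

Running sums (mod 255):
  after byte 0 (AD): sum1=173, sum2=173
  after byte 1 (67): sum1=21, sum2=194
  after byte 2 (C8): sum1=221, sum2=160
  after byte 3 (78): sum1=86, sum2=246
Checksum = sum2·256 + sum1 = 246·256 + 86 = 63062 = 0xF656.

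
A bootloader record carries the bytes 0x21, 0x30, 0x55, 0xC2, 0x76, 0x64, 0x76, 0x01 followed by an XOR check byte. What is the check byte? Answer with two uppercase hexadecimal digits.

E3

XOR the bytes together:
  start with 0x21
  0x21 ⊕ 0x30 = 0x11
  0x11 ⊕ 0x55 = 0x44
  0x44 ⊕ 0xC2 = 0x86
  0x86 ⊕ 0x76 = 0xF0
  0xF0 ⊕ 0x64 = 0x94
  0x94 ⊕ 0x76 = 0xE2
  0xE2 ⊕ 0x01 = 0xE3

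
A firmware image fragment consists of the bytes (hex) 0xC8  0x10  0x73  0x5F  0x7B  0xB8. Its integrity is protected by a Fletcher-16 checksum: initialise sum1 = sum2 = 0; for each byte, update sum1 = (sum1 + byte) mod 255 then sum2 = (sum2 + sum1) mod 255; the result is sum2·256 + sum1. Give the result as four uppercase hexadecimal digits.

A0DF

Running sums (mod 255):
  after byte 0 (0xC8): sum1=200, sum2=200
  after byte 1 (0x10): sum1=216, sum2=161
  after byte 2 (0x73): sum1=76, sum2=237
  after byte 3 (0x5F): sum1=171, sum2=153
  after byte 4 (0x7B): sum1=39, sum2=192
  after byte 5 (0xB8): sum1=223, sum2=160
Checksum = sum2·256 + sum1 = 160·256 + 223 = 41183 = 0xA0DF.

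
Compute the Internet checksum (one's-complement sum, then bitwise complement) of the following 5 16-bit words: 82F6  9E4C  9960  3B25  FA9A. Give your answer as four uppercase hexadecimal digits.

0F9C

One's-complement addition (fold any carry out of bit 15 back into bit 0):
  0x82F6 + 0x9E4C = 0x12142 → wrap carry → 0x2143
  0x2143 + 0x9960 = 0x0BAA3
  0xBAA3 + 0x3B25 = 0x0F5C8
  0xF5C8 + 0xFA9A = 0x1F062 → wrap carry → 0xF063
One's-complement sum = 0xF063.
Checksum = ~0xF063 & 0xFFFF = 0x0F9C.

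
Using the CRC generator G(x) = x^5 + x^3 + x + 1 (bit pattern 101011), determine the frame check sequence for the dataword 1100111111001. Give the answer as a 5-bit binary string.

00100

Append 5 zeros: 110011111100100000. Divide by 101011 (XOR where the leading bit is 1):
  pos 0: 110011 XOR 101011 = 011000
  pos 1: 110001 XOR 101011 = 011010
  pos 2: 110101 XOR 101011 = 011110
  pos 3: 111101 XOR 101011 = 010110
  pos 4: 101101 XOR 101011 = 000110
  pos 7: 110001 XOR 101011 = 011010
  pos 8: 110100 XOR 101011 = 011111
  pos 9: 111110 XOR 101011 = 010101
  pos 10: 101010 XOR 101011 = 000001
Remainder (last 5 bits) = 00100. This is the CRC / FCS.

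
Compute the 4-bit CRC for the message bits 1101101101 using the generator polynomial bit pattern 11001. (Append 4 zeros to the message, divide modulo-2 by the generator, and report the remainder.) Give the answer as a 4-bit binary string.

Append 4 zeros: 11011011010000. Divide by 11001 (XOR where the leading bit is 1):
  pos 0: 11011 XOR 11001 = 00010
  pos 3: 10011 XOR 11001 = 01010
  pos 4: 10100 XOR 11001 = 01101
  pos 5: 11011 XOR 11001 = 00010
  pos 8: 10000 XOR 11001 = 01001
  pos 9: 10010 XOR 11001 = 01011
Remainder (last 4 bits) = 1011. This is the CRC / FCS.

1011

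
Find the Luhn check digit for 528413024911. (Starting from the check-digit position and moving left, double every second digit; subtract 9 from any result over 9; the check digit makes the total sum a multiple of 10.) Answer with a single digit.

8

Partial digits right→left: 1 1 9 4 2 0 3 1 4 8 2 5
Double every second digit counting from the check-digit position (so the 1st, 3rd, 5th, ... of the partial from the right).
  doubled (with −9 where >9): 2 9 4 6 8 4 → sum 33
  kept as-is: 1 4 0 1 8 5 → sum 19
Total = 33 + 19 = 52.
Check digit = (10 − (52 mod 10)) mod 10 = 8.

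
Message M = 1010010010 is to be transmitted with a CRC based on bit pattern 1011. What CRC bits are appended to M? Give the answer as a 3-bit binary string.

Append 3 zeros: 1010010010000. Divide by 1011 (XOR where the leading bit is 1):
  pos 0: 1010 XOR 1011 = 0001
  pos 3: 1010 XOR 1011 = 0001
  pos 6: 1010 XOR 1011 = 0001
  pos 9: 1000 XOR 1011 = 0011
Remainder (last 3 bits) = 011. This is the CRC / FCS.

011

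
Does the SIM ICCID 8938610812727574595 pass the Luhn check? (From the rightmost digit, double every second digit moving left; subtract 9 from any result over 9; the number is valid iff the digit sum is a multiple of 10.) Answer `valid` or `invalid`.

valid

From the right, keep odd positions and double even positions (subtract 9 from any doubled value over 9):
  doubled (positions 2,4,...): 9 8 1 4 4 7 2 7 9 → sum 51
  kept (positions 1,3,...): 5 5 7 7 7 1 0 6 3 8 → sum 49
Total = 100.
100 mod 10 = 0, so the number is valid.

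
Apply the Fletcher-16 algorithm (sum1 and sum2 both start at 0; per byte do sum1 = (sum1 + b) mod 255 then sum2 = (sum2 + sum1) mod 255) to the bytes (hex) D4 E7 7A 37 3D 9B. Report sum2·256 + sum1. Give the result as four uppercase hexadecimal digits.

2A47

Running sums (mod 255):
  after byte 0 (D4): sum1=212, sum2=212
  after byte 1 (E7): sum1=188, sum2=145
  after byte 2 (7A): sum1=55, sum2=200
  after byte 3 (37): sum1=110, sum2=55
  after byte 4 (3D): sum1=171, sum2=226
  after byte 5 (9B): sum1=71, sum2=42
Checksum = sum2·256 + sum1 = 42·256 + 71 = 10823 = 0x2A47.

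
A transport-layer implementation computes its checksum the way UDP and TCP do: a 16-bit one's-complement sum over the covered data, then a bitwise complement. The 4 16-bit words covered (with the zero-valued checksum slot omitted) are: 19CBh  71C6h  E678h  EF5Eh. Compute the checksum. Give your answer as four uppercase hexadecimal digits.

One's-complement addition (fold any carry out of bit 15 back into bit 0):
  0x19CB + 0x71C6 = 0x08B91
  0x8B91 + 0xE678 = 0x17209 → wrap carry → 0x720A
  0x720A + 0xEF5E = 0x16168 → wrap carry → 0x6169
One's-complement sum = 0x6169.
Checksum = ~0x6169 & 0xFFFF = 0x9E96.

9E96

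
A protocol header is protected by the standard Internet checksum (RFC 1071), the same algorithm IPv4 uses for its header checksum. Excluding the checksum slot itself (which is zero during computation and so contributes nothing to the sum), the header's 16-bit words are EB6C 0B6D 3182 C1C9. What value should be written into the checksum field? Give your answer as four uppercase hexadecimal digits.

15DA

One's-complement addition (fold any carry out of bit 15 back into bit 0):
  0xEB6C + 0x0B6D = 0x0F6D9
  0xF6D9 + 0x3182 = 0x1285B → wrap carry → 0x285C
  0x285C + 0xC1C9 = 0x0EA25
One's-complement sum = 0xEA25.
Checksum = ~0xEA25 & 0xFFFF = 0x15DA.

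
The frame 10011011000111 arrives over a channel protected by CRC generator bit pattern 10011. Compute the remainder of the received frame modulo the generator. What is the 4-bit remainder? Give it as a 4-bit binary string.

Modulo-2 division of 10011011000111 by 10011:
  pos 0: 10011 XOR 10011 = 00000
  pos 6: 11000 XOR 10011 = 01011
  pos 7: 10111 XOR 10011 = 00100
  pos 9: 10011 XOR 10011 = 00000
Remainder = 0000 (zero — the frame passes the CRC check).

0000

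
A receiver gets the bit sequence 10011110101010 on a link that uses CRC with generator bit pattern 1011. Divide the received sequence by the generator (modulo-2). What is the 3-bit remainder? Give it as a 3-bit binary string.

111

Modulo-2 division of 10011110101010 by 1011:
  pos 0: 1001 XOR 1011 = 0010
  pos 2: 1011 XOR 1011 = 0000
  pos 6: 1010 XOR 1011 = 0001
  pos 9: 1101 XOR 1011 = 0110
  pos 10: 1100 XOR 1011 = 0111
Remainder = 111 (nonzero — an error is detected).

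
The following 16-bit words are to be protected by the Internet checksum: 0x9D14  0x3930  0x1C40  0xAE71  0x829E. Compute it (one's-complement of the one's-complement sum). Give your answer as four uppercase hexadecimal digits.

DC6A

One's-complement addition (fold any carry out of bit 15 back into bit 0):
  0x9D14 + 0x3930 = 0x0D644
  0xD644 + 0x1C40 = 0x0F284
  0xF284 + 0xAE71 = 0x1A0F5 → wrap carry → 0xA0F6
  0xA0F6 + 0x829E = 0x12394 → wrap carry → 0x2395
One's-complement sum = 0x2395.
Checksum = ~0x2395 & 0xFFFF = 0xDC6A.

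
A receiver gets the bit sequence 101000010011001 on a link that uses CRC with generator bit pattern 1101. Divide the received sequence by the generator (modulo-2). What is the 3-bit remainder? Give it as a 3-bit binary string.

Modulo-2 division of 101000010011001 by 1101:
  pos 0: 1010 XOR 1101 = 0111
  pos 1: 1110 XOR 1101 = 0011
  pos 3: 1100 XOR 1101 = 0001
  pos 6: 1100 XOR 1101 = 0001
  pos 9: 1110 XOR 1101 = 0011
  pos 11: 1101 XOR 1101 = 0000
Remainder = 000 (zero — the frame passes the CRC check).

000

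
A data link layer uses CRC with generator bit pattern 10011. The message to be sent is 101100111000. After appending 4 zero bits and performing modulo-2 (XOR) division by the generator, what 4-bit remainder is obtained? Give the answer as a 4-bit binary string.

0111

Append 4 zeros: 1011001110000000. Divide by 10011 (XOR where the leading bit is 1):
  pos 0: 10110 XOR 10011 = 00101
  pos 2: 10101 XOR 10011 = 00110
  pos 4: 11011 XOR 10011 = 01000
  pos 5: 10000 XOR 10011 = 00011
  pos 8: 11000 XOR 10011 = 01011
  pos 9: 10110 XOR 10011 = 00101
  pos 11: 10100 XOR 10011 = 00111
Remainder (last 4 bits) = 0111. This is the CRC / FCS.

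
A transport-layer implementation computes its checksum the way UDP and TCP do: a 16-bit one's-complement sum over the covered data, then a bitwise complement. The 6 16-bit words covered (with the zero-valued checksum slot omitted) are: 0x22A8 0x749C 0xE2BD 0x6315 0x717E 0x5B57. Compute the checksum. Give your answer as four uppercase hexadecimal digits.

One's-complement addition (fold any carry out of bit 15 back into bit 0):
  0x22A8 + 0x749C = 0x09744
  0x9744 + 0xE2BD = 0x17A01 → wrap carry → 0x7A02
  0x7A02 + 0x6315 = 0x0DD17
  0xDD17 + 0x717E = 0x14E95 → wrap carry → 0x4E96
  0x4E96 + 0x5B57 = 0x0A9ED
One's-complement sum = 0xA9ED.
Checksum = ~0xA9ED & 0xFFFF = 0x5612.

5612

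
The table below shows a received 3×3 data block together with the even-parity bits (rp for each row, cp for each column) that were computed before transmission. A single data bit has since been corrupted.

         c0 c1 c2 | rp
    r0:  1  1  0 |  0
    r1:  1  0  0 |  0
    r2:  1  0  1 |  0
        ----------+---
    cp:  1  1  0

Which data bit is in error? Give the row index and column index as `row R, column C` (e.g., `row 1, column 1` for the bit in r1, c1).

Recompute each row's even parity and compare to rp:
  r0: data parity 0, sent rp 0 → ok
  r1: data parity 1, sent rp 0 → mismatch
  r2: data parity 0, sent rp 0 → ok
Recompute each column's even parity and compare to cp:
  c0: data parity 1, sent cp 1 → ok
  c1: data parity 1, sent cp 1 → ok
  c2: data parity 1, sent cp 0 → mismatch
Exactly one row (r1) and one column (c2) fail → the flipped bit is at their intersection.

row 1, column 2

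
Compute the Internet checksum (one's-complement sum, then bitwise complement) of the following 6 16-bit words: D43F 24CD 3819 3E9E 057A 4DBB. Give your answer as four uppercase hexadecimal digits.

One's-complement addition (fold any carry out of bit 15 back into bit 0):
  0xD43F + 0x24CD = 0x0F90C
  0xF90C + 0x3819 = 0x13125 → wrap carry → 0x3126
  0x3126 + 0x3E9E = 0x06FC4
  0x6FC4 + 0x057A = 0x0753E
  0x753E + 0x4DBB = 0x0C2F9
One's-complement sum = 0xC2F9.
Checksum = ~0xC2F9 & 0xFFFF = 0x3D06.

3D06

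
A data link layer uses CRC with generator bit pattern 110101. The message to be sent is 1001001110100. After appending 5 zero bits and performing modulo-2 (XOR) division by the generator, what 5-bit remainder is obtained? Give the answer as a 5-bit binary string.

Append 5 zeros: 100100111010000000. Divide by 110101 (XOR where the leading bit is 1):
  pos 0: 100100 XOR 110101 = 010001
  pos 1: 100011 XOR 110101 = 010110
  pos 2: 101101 XOR 110101 = 011000
  pos 3: 110001 XOR 110101 = 000100
  pos 6: 100010 XOR 110101 = 010111
  pos 7: 101110 XOR 110101 = 011011
  pos 8: 110110 XOR 110101 = 000011
  pos 12: 110000 XOR 110101 = 000101
Remainder (last 5 bits) = 00101. This is the CRC / FCS.

00101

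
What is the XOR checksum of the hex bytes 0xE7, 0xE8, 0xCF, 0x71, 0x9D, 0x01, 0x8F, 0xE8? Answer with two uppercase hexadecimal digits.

4A

XOR the bytes together:
  start with 0xE7
  0xE7 ⊕ 0xE8 = 0x0F
  0x0F ⊕ 0xCF = 0xC0
  0xC0 ⊕ 0x71 = 0xB1
  0xB1 ⊕ 0x9D = 0x2C
  0x2C ⊕ 0x01 = 0x2D
  0x2D ⊕ 0x8F = 0xA2
  0xA2 ⊕ 0xE8 = 0x4A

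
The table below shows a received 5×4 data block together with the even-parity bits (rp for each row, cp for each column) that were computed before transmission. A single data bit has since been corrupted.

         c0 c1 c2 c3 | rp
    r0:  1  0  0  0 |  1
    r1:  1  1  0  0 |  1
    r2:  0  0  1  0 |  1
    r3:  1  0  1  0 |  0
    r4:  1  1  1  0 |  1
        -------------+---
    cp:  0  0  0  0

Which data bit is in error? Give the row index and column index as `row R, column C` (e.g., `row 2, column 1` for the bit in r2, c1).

Recompute each row's even parity and compare to rp:
  r0: data parity 1, sent rp 1 → ok
  r1: data parity 0, sent rp 1 → mismatch
  r2: data parity 1, sent rp 1 → ok
  r3: data parity 0, sent rp 0 → ok
  r4: data parity 1, sent rp 1 → ok
Recompute each column's even parity and compare to cp:
  c0: data parity 0, sent cp 0 → ok
  c1: data parity 0, sent cp 0 → ok
  c2: data parity 1, sent cp 0 → mismatch
  c3: data parity 0, sent cp 0 → ok
Exactly one row (r1) and one column (c2) fail → the flipped bit is at their intersection.

row 1, column 2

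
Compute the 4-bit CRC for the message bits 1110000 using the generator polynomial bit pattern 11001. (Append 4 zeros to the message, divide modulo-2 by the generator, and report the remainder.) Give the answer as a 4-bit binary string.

0001

Append 4 zeros: 11100000000. Divide by 11001 (XOR where the leading bit is 1):
  pos 0: 11100 XOR 11001 = 00101
  pos 2: 10100 XOR 11001 = 01101
  pos 3: 11010 XOR 11001 = 00011
  pos 6: 11000 XOR 11001 = 00001
Remainder (last 4 bits) = 0001. This is the CRC / FCS.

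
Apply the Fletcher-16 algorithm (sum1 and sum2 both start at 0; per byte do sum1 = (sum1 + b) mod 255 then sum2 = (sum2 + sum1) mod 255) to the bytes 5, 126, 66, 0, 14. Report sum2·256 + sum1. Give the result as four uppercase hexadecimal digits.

E7D3

Running sums (mod 255):
  after byte 0 (5): sum1=5, sum2=5
  after byte 1 (126): sum1=131, sum2=136
  after byte 2 (66): sum1=197, sum2=78
  after byte 3 (0): sum1=197, sum2=20
  after byte 4 (14): sum1=211, sum2=231
Checksum = sum2·256 + sum1 = 231·256 + 211 = 59347 = 0xE7D3.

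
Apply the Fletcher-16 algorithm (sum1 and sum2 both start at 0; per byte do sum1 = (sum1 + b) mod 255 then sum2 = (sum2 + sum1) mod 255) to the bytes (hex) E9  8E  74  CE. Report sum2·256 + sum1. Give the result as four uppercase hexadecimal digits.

Running sums (mod 255):
  after byte 0 (E9): sum1=233, sum2=233
  after byte 1 (8E): sum1=120, sum2=98
  after byte 2 (74): sum1=236, sum2=79
  after byte 3 (CE): sum1=187, sum2=11
Checksum = sum2·256 + sum1 = 11·256 + 187 = 3003 = 0x0BBB.

0BBB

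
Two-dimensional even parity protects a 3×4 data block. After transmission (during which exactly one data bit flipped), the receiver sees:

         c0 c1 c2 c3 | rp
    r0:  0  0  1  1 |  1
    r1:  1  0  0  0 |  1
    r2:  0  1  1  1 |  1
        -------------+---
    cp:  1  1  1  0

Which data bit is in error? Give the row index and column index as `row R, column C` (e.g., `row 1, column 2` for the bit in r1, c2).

Recompute each row's even parity and compare to rp:
  r0: data parity 0, sent rp 1 → mismatch
  r1: data parity 1, sent rp 1 → ok
  r2: data parity 1, sent rp 1 → ok
Recompute each column's even parity and compare to cp:
  c0: data parity 1, sent cp 1 → ok
  c1: data parity 1, sent cp 1 → ok
  c2: data parity 0, sent cp 1 → mismatch
  c3: data parity 0, sent cp 0 → ok
Exactly one row (r0) and one column (c2) fail → the flipped bit is at their intersection.

row 0, column 2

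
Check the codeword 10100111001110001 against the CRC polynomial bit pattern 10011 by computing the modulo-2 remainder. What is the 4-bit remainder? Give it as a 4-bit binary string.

Modulo-2 division of 10100111001110001 by 10011:
  pos 0: 10100 XOR 10011 = 00111
  pos 2: 11111 XOR 10011 = 01100
  pos 3: 11001 XOR 10011 = 01010
  pos 4: 10100 XOR 10011 = 00111
  pos 6: 11101 XOR 10011 = 01110
  pos 7: 11101 XOR 10011 = 01110
  pos 8: 11101 XOR 10011 = 01110
  pos 9: 11100 XOR 10011 = 01111
  pos 10: 11110 XOR 10011 = 01101
  pos 11: 11010 XOR 10011 = 01001
  pos 12: 10011 XOR 10011 = 00000
Remainder = 0000 (zero — the frame passes the CRC check).

0000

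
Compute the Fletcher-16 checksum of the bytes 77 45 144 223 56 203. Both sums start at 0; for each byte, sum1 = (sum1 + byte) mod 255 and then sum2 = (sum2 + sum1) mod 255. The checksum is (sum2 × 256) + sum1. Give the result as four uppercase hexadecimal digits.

Running sums (mod 255):
  after byte 0 (77): sum1=77, sum2=77
  after byte 1 (45): sum1=122, sum2=199
  after byte 2 (144): sum1=11, sum2=210
  after byte 3 (223): sum1=234, sum2=189
  after byte 4 (56): sum1=35, sum2=224
  after byte 5 (203): sum1=238, sum2=207
Checksum = sum2·256 + sum1 = 207·256 + 238 = 53230 = 0xCFEE.

CFEE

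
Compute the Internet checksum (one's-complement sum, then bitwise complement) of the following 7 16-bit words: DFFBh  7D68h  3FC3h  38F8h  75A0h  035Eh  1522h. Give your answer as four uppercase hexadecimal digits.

One's-complement addition (fold any carry out of bit 15 back into bit 0):
  0xDFFB + 0x7D68 = 0x15D63 → wrap carry → 0x5D64
  0x5D64 + 0x3FC3 = 0x09D27
  0x9D27 + 0x38F8 = 0x0D61F
  0xD61F + 0x75A0 = 0x14BBF → wrap carry → 0x4BC0
  0x4BC0 + 0x035E = 0x04F1E
  0x4F1E + 0x1522 = 0x06440
One's-complement sum = 0x6440.
Checksum = ~0x6440 & 0xFFFF = 0x9BBF.

9BBF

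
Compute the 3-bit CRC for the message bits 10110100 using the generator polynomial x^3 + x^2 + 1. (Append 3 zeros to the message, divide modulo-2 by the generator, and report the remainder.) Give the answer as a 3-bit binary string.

101

Append 3 zeros: 10110100000. Divide by 1101 (XOR where the leading bit is 1):
  pos 0: 1011 XOR 1101 = 0110
  pos 1: 1100 XOR 1101 = 0001
  pos 4: 1100 XOR 1101 = 0001
  pos 7: 1000 XOR 1101 = 0101
Remainder (last 3 bits) = 101. This is the CRC / FCS.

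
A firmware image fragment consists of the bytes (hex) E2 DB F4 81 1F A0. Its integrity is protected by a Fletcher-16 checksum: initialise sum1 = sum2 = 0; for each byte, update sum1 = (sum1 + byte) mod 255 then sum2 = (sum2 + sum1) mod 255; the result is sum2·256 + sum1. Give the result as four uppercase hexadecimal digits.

Running sums (mod 255):
  after byte 0 (E2): sum1=226, sum2=226
  after byte 1 (DB): sum1=190, sum2=161
  after byte 2 (F4): sum1=179, sum2=85
  after byte 3 (81): sum1=53, sum2=138
  after byte 4 (1F): sum1=84, sum2=222
  after byte 5 (A0): sum1=244, sum2=211
Checksum = sum2·256 + sum1 = 211·256 + 244 = 54260 = 0xD3F4.

D3F4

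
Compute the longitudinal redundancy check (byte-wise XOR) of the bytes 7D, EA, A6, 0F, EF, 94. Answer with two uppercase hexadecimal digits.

45

XOR the bytes together:
  start with 0x7D
  0x7D ⊕ 0xEA = 0x97
  0x97 ⊕ 0xA6 = 0x31
  0x31 ⊕ 0x0F = 0x3E
  0x3E ⊕ 0xEF = 0xD1
  0xD1 ⊕ 0x94 = 0x45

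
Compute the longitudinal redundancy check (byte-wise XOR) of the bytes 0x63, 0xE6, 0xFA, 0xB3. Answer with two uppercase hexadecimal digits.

XOR the bytes together:
  start with 0x63
  0x63 ⊕ 0xE6 = 0x85
  0x85 ⊕ 0xFA = 0x7F
  0x7F ⊕ 0xB3 = 0xCC

CC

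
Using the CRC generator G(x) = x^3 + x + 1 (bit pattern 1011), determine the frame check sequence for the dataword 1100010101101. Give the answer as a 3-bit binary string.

011

Append 3 zeros: 1100010101101000. Divide by 1011 (XOR where the leading bit is 1):
  pos 0: 1100 XOR 1011 = 0111
  pos 1: 1110 XOR 1011 = 0101
  pos 2: 1011 XOR 1011 = 0000
  pos 7: 1011 XOR 1011 = 0000
  pos 12: 1000 XOR 1011 = 0011
Remainder (last 3 bits) = 011. This is the CRC / FCS.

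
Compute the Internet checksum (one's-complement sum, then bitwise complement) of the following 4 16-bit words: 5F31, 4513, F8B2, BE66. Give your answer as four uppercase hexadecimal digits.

A4A1

One's-complement addition (fold any carry out of bit 15 back into bit 0):
  0x5F31 + 0x4513 = 0x0A444
  0xA444 + 0xF8B2 = 0x19CF6 → wrap carry → 0x9CF7
  0x9CF7 + 0xBE66 = 0x15B5D → wrap carry → 0x5B5E
One's-complement sum = 0x5B5E.
Checksum = ~0x5B5E & 0xFFFF = 0xA4A1.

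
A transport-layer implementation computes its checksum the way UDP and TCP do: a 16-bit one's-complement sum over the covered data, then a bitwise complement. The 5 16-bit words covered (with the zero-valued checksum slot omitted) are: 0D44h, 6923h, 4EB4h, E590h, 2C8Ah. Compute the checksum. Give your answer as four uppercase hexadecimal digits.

One's-complement addition (fold any carry out of bit 15 back into bit 0):
  0x0D44 + 0x6923 = 0x07667
  0x7667 + 0x4EB4 = 0x0C51B
  0xC51B + 0xE590 = 0x1AAAB → wrap carry → 0xAAAC
  0xAAAC + 0x2C8A = 0x0D736
One's-complement sum = 0xD736.
Checksum = ~0xD736 & 0xFFFF = 0x28C9.

28C9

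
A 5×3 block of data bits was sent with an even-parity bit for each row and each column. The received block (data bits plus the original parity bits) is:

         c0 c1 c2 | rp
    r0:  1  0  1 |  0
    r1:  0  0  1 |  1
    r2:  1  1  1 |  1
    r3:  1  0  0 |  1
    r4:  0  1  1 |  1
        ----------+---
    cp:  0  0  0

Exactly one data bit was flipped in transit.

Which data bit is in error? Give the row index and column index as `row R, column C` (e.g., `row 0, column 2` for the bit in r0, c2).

Recompute each row's even parity and compare to rp:
  r0: data parity 0, sent rp 0 → ok
  r1: data parity 1, sent rp 1 → ok
  r2: data parity 1, sent rp 1 → ok
  r3: data parity 1, sent rp 1 → ok
  r4: data parity 0, sent rp 1 → mismatch
Recompute each column's even parity and compare to cp:
  c0: data parity 1, sent cp 0 → mismatch
  c1: data parity 0, sent cp 0 → ok
  c2: data parity 0, sent cp 0 → ok
Exactly one row (r4) and one column (c0) fail → the flipped bit is at their intersection.

row 4, column 0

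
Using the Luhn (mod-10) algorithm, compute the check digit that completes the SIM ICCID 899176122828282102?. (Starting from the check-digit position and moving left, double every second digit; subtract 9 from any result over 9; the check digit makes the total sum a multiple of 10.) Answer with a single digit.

Partial digits right→left: 2 0 1 2 8 2 8 2 8 2 2 1 6 7 1 9 9 8
Double every second digit counting from the check-digit position (so the 1st, 3rd, 5th, ... of the partial from the right).
  doubled (with −9 where >9): 4 2 7 7 7 4 3 2 9 → sum 45
  kept as-is: 0 2 2 2 2 1 7 9 8 → sum 33
Total = 45 + 33 = 78.
Check digit = (10 − (78 mod 10)) mod 10 = 2.

2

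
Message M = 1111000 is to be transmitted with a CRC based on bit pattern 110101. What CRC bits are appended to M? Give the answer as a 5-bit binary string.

00110

Append 5 zeros: 111100000000. Divide by 110101 (XOR where the leading bit is 1):
  pos 0: 111100 XOR 110101 = 001001
  pos 2: 100100 XOR 110101 = 010001
  pos 3: 100010 XOR 110101 = 010111
  pos 4: 101110 XOR 110101 = 011011
  pos 5: 110110 XOR 110101 = 000011
Remainder (last 5 bits) = 00110. This is the CRC / FCS.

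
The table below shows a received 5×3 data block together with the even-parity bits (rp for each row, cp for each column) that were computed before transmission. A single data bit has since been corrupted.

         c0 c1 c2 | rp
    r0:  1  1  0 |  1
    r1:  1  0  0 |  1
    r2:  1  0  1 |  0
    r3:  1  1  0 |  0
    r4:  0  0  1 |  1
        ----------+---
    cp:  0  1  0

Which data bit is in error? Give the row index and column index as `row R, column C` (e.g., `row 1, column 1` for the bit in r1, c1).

Recompute each row's even parity and compare to rp:
  r0: data parity 0, sent rp 1 → mismatch
  r1: data parity 1, sent rp 1 → ok
  r2: data parity 0, sent rp 0 → ok
  r3: data parity 0, sent rp 0 → ok
  r4: data parity 1, sent rp 1 → ok
Recompute each column's even parity and compare to cp:
  c0: data parity 0, sent cp 0 → ok
  c1: data parity 0, sent cp 1 → mismatch
  c2: data parity 0, sent cp 0 → ok
Exactly one row (r0) and one column (c1) fail → the flipped bit is at their intersection.

row 0, column 1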